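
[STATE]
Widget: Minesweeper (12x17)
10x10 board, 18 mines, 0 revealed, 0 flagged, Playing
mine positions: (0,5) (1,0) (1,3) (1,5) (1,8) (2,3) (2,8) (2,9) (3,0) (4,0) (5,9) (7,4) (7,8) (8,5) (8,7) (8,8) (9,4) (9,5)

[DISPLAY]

■■■■■■■■■■  
■■■■■■■■■■  
■■■■■■■■■■  
■■■■■■■■■■  
■■■■■■■■■■  
■■■■■■■■■■  
■■■■■■■■■■  
■■■■■■■■■■  
■■■■■■■■■■  
■■■■■■■■■■  
            
            
            
            
            
            
            


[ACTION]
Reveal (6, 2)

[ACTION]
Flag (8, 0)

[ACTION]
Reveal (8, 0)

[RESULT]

■■■■■■■■■■  
■■■■■■■■■■  
■■■■3112■■  
■2111  12■  
■2      1■  
11      1■  
   111 12■  
   1■223■■  
   2■■■■■■  
   1■■■■■■  
            
            
            
            
            
            
            


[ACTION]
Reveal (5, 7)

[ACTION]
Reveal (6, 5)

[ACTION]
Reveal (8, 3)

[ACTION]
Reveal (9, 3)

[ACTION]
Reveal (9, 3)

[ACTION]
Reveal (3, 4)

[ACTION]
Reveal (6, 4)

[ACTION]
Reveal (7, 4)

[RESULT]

■■■■■✹■■■■  
✹■■✹■✹■■✹■  
■■■✹3112✹✹  
✹2111  12■  
✹2      1■  
11      1✹  
   111 12■  
   1✹223✹■  
   2■✹■✹✹■  
   1✹✹■■■■  
            
            
            
            
            
            
            


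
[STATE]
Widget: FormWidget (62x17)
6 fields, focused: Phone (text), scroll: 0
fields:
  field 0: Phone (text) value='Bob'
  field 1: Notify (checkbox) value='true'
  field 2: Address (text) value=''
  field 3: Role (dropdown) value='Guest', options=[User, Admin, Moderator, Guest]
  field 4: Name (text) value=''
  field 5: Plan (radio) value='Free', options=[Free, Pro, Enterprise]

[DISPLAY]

> Phone:      [Bob                                           ]
  Notify:     [x]                                             
  Address:    [                                              ]
  Role:       [Guest                                        ▼]
  Name:       [                                              ]
  Plan:       (●) Free  ( ) Pro  ( ) Enterprise               
                                                              
                                                              
                                                              
                                                              
                                                              
                                                              
                                                              
                                                              
                                                              
                                                              
                                                              


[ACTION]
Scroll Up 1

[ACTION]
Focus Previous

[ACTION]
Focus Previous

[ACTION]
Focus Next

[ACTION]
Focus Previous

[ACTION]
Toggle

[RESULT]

  Phone:      [Bob                                           ]
  Notify:     [x]                                             
  Address:    [                                              ]
  Role:       [Guest                                        ▼]
> Name:       [                                              ]
  Plan:       (●) Free  ( ) Pro  ( ) Enterprise               
                                                              
                                                              
                                                              
                                                              
                                                              
                                                              
                                                              
                                                              
                                                              
                                                              
                                                              


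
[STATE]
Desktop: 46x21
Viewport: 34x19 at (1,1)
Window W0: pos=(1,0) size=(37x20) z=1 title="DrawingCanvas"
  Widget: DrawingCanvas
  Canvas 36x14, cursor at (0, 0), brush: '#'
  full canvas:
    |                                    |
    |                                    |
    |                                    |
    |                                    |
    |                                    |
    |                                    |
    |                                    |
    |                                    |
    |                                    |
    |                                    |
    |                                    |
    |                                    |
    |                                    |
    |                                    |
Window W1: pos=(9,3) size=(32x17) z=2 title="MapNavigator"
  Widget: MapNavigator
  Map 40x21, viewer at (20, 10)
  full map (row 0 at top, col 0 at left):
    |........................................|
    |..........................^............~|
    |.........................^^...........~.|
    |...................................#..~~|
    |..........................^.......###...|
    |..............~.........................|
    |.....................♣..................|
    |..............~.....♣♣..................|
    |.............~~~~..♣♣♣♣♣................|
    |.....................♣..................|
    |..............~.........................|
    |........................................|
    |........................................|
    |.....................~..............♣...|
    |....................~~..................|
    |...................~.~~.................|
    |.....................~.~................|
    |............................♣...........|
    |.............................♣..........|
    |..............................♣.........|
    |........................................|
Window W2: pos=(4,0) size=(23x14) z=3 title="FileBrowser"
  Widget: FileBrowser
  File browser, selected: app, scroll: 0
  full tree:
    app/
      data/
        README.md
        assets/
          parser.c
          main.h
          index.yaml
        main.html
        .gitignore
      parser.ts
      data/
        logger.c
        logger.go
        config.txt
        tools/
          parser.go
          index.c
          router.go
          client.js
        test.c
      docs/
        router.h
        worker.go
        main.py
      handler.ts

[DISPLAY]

┃ D┃ FileBrowser         ┃        
┠──┠─────────────────────┨────────
┃+ ┃> [-] app/           ┃━━━━━━━━
┃  ┃    [+] data/        ┃        
┃  ┃    parser.ts        ┃────────
┃  ┃    [+] data/        ┃....^...
┃  ┃    [+] docs/        ┃........
┃  ┃    handler.ts       ┃........
┃  ┃                     ┃........
┃  ┃                     ┃♣♣......
┃  ┃                     ┃........
┃  ┃                     ┃........
┃  ┗━━━━━━━━━━━━━━━━━━━━━┛........
┃       ┃.........................
┃       ┃................~........
┃       ┃...............~~........
┃       ┃..............~.~~.......
┃       ┃................~.~......
┗━━━━━━━┗━━━━━━━━━━━━━━━━━━━━━━━━━


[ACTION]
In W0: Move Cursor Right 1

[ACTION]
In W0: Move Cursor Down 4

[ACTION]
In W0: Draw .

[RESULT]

┃ D┃ FileBrowser         ┃        
┠──┠─────────────────────┨────────
┃  ┃> [-] app/           ┃━━━━━━━━
┃  ┃    [+] data/        ┃        
┃  ┃    parser.ts        ┃────────
┃  ┃    [+] data/        ┃....^...
┃ .┃    [+] docs/        ┃........
┃  ┃    handler.ts       ┃........
┃  ┃                     ┃........
┃  ┃                     ┃♣♣......
┃  ┃                     ┃........
┃  ┃                     ┃........
┃  ┗━━━━━━━━━━━━━━━━━━━━━┛........
┃       ┃.........................
┃       ┃................~........
┃       ┃...............~~........
┃       ┃..............~.~~.......
┃       ┃................~.~......
┗━━━━━━━┗━━━━━━━━━━━━━━━━━━━━━━━━━


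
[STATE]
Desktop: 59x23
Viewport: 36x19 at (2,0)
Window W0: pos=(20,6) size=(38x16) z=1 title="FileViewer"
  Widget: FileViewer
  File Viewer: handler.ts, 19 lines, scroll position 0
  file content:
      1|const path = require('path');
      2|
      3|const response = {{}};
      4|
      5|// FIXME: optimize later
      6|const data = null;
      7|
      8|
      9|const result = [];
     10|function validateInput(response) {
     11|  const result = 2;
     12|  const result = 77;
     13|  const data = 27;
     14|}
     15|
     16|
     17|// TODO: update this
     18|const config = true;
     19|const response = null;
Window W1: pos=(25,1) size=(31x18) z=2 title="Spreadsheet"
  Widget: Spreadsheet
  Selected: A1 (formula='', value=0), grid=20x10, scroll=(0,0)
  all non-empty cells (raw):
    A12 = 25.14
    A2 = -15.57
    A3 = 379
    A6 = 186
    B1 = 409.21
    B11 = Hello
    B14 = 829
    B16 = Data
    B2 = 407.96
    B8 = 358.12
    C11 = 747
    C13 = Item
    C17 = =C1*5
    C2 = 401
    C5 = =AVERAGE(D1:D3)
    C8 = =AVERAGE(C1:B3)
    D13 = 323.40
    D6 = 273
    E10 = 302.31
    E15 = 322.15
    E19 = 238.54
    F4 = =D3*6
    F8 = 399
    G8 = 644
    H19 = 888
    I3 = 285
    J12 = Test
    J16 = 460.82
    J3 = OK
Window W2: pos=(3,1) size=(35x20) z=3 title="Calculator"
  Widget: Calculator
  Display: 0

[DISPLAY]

                                    
 ┏━━━━━━━━━━━━━━━━━━━━━━━━━━━━━━━━━┓
 ┃ Calculator                      ┃
 ┠─────────────────────────────────┨
 ┃                                0┃
 ┃┌───┬───┬───┬───┐                ┃
 ┃│ 7 │ 8 │ 9 │ ÷ │                ┃
 ┃├───┼───┼───┼───┤                ┃
 ┃│ 4 │ 5 │ 6 │ × │                ┃
 ┃├───┼───┼───┼───┤                ┃
 ┃│ 1 │ 2 │ 3 │ - │                ┃
 ┃├───┼───┼───┼───┤                ┃
 ┃│ 0 │ . │ = │ + │                ┃
 ┃├───┼───┼───┼───┤                ┃
 ┃│ C │ MC│ MR│ M+│                ┃
 ┃└───┴───┴───┴───┘                ┃
 ┃                                 ┃
 ┃                                 ┃
 ┃                                 ┃


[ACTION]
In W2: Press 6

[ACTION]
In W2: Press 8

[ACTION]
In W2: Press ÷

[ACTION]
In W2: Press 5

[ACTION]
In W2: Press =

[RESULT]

                                    
 ┏━━━━━━━━━━━━━━━━━━━━━━━━━━━━━━━━━┓
 ┃ Calculator                      ┃
 ┠─────────────────────────────────┨
 ┃                             13.6┃
 ┃┌───┬───┬───┬───┐                ┃
 ┃│ 7 │ 8 │ 9 │ ÷ │                ┃
 ┃├───┼───┼───┼───┤                ┃
 ┃│ 4 │ 5 │ 6 │ × │                ┃
 ┃├───┼───┼───┼───┤                ┃
 ┃│ 1 │ 2 │ 3 │ - │                ┃
 ┃├───┼───┼───┼───┤                ┃
 ┃│ 0 │ . │ = │ + │                ┃
 ┃├───┼───┼───┼───┤                ┃
 ┃│ C │ MC│ MR│ M+│                ┃
 ┃└───┴───┴───┴───┘                ┃
 ┃                                 ┃
 ┃                                 ┃
 ┃                                 ┃


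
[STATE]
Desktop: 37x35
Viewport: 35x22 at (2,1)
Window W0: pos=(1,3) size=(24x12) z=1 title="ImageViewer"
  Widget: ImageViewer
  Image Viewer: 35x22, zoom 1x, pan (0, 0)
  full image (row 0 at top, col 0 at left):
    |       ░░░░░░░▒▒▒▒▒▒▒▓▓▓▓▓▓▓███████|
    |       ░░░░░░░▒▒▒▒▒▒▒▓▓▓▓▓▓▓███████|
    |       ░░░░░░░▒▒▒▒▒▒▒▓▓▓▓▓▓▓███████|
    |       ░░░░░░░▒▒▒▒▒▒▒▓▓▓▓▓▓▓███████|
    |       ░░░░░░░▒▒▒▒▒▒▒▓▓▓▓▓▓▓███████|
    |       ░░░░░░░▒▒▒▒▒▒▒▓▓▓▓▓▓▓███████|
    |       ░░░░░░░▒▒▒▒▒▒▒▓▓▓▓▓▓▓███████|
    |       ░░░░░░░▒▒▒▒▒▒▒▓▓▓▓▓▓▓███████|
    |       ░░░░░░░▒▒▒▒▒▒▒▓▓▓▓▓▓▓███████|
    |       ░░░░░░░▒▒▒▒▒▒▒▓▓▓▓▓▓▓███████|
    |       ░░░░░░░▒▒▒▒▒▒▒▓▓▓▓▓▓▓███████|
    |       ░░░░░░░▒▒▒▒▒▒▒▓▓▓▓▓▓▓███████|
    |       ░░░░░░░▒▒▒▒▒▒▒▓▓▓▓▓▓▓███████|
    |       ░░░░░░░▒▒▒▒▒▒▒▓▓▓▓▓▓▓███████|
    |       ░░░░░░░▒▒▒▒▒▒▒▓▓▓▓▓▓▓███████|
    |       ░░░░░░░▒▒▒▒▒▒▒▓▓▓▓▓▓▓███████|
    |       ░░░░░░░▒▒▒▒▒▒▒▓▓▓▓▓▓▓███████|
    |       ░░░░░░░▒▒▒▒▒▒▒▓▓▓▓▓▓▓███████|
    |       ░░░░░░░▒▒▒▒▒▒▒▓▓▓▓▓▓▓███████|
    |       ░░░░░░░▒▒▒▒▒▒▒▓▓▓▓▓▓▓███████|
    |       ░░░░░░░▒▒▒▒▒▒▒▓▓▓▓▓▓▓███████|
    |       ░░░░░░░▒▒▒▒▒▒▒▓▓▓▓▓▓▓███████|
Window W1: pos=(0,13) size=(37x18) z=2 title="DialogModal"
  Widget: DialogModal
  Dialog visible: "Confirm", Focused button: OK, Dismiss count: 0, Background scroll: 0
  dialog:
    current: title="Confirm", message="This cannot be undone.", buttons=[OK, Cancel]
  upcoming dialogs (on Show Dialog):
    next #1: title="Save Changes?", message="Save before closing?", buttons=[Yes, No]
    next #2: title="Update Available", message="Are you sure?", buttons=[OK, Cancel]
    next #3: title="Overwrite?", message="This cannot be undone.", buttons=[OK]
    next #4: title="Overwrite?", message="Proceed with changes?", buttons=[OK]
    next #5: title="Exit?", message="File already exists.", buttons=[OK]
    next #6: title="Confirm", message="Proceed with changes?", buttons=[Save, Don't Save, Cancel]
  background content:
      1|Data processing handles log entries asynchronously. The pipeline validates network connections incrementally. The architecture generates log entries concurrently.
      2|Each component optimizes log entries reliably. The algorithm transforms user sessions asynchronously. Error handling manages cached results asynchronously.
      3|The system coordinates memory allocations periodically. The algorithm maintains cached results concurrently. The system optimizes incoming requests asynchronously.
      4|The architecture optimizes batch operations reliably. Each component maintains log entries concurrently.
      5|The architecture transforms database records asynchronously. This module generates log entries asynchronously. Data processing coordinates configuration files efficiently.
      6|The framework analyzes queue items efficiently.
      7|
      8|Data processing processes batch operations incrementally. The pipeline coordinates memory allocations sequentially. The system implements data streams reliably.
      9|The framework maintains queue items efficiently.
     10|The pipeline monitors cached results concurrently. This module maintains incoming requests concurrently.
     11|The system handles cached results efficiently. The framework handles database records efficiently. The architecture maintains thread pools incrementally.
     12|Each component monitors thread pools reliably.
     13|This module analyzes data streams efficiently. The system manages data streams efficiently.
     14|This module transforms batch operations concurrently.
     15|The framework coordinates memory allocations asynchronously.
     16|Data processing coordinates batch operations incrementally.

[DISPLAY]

                                   
                                   
━━━━━━━━━━━━━━━━━━━━━━┓            
 ImageViewer          ┃            
──────────────────────┨            
       ░░░░░░░▒▒▒▒▒▒▒▓┃            
       ░░░░░░░▒▒▒▒▒▒▒▓┃            
       ░░░░░░░▒▒▒▒▒▒▒▓┃            
       ░░░░░░░▒▒▒▒▒▒▒▓┃            
       ░░░░░░░▒▒▒▒▒▒▒▓┃            
       ░░░░░░░▒▒▒▒▒▒▒▓┃            
       ░░░░░░░▒▒▒▒▒▒▒▓┃            
━━━━━━━━━━━━━━━━━━━━━━━━━━━━━━━━━━┓
DialogModal                       ┃
──────────────────────────────────┨
ata processing handles log entries┃
ach component optimizes log entrie┃
he system coordinates memory alloc┃
he architecture optimizes batch op┃
he ┌────────────────────────┐tabas┃
he │        Confirm         │tems ┃
   │ This cannot be undone. │     ┃


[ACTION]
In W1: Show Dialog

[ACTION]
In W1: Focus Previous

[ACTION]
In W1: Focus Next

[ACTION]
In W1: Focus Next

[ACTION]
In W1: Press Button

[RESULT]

                                   
                                   
━━━━━━━━━━━━━━━━━━━━━━┓            
 ImageViewer          ┃            
──────────────────────┨            
       ░░░░░░░▒▒▒▒▒▒▒▓┃            
       ░░░░░░░▒▒▒▒▒▒▒▓┃            
       ░░░░░░░▒▒▒▒▒▒▒▓┃            
       ░░░░░░░▒▒▒▒▒▒▒▓┃            
       ░░░░░░░▒▒▒▒▒▒▒▓┃            
       ░░░░░░░▒▒▒▒▒▒▒▓┃            
       ░░░░░░░▒▒▒▒▒▒▒▓┃            
━━━━━━━━━━━━━━━━━━━━━━━━━━━━━━━━━━┓
DialogModal                       ┃
──────────────────────────────────┨
ata processing handles log entries┃
ach component optimizes log entrie┃
he system coordinates memory alloc┃
he architecture optimizes batch op┃
he architecture transforms databas┃
he framework analyzes queue items ┃
                                  ┃


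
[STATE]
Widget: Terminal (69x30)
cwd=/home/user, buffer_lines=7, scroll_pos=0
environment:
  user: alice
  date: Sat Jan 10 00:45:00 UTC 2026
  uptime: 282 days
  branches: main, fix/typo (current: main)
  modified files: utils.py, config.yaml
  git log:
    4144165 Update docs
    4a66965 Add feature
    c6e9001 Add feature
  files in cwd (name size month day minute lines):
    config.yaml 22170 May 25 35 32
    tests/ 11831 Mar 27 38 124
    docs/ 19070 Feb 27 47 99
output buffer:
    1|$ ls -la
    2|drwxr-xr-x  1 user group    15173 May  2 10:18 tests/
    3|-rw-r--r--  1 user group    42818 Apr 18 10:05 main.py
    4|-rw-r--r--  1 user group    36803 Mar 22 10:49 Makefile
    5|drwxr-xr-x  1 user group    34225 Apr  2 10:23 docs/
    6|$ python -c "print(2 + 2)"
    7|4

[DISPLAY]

$ ls -la                                                             
drwxr-xr-x  1 user group    15173 May  2 10:18 tests/                
-rw-r--r--  1 user group    42818 Apr 18 10:05 main.py               
-rw-r--r--  1 user group    36803 Mar 22 10:49 Makefile              
drwxr-xr-x  1 user group    34225 Apr  2 10:23 docs/                 
$ python -c "print(2 + 2)"                                           
4                                                                    
$ █                                                                  
                                                                     
                                                                     
                                                                     
                                                                     
                                                                     
                                                                     
                                                                     
                                                                     
                                                                     
                                                                     
                                                                     
                                                                     
                                                                     
                                                                     
                                                                     
                                                                     
                                                                     
                                                                     
                                                                     
                                                                     
                                                                     
                                                                     


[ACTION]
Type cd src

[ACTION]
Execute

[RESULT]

$ ls -la                                                             
drwxr-xr-x  1 user group    15173 May  2 10:18 tests/                
-rw-r--r--  1 user group    42818 Apr 18 10:05 main.py               
-rw-r--r--  1 user group    36803 Mar 22 10:49 Makefile              
drwxr-xr-x  1 user group    34225 Apr  2 10:23 docs/                 
$ python -c "print(2 + 2)"                                           
4                                                                    
$ cd src                                                             
                                                                     
$ █                                                                  
                                                                     
                                                                     
                                                                     
                                                                     
                                                                     
                                                                     
                                                                     
                                                                     
                                                                     
                                                                     
                                                                     
                                                                     
                                                                     
                                                                     
                                                                     
                                                                     
                                                                     
                                                                     
                                                                     
                                                                     


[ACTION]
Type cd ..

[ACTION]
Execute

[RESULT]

$ ls -la                                                             
drwxr-xr-x  1 user group    15173 May  2 10:18 tests/                
-rw-r--r--  1 user group    42818 Apr 18 10:05 main.py               
-rw-r--r--  1 user group    36803 Mar 22 10:49 Makefile              
drwxr-xr-x  1 user group    34225 Apr  2 10:23 docs/                 
$ python -c "print(2 + 2)"                                           
4                                                                    
$ cd src                                                             
                                                                     
$ cd ..                                                              
                                                                     
$ █                                                                  
                                                                     
                                                                     
                                                                     
                                                                     
                                                                     
                                                                     
                                                                     
                                                                     
                                                                     
                                                                     
                                                                     
                                                                     
                                                                     
                                                                     
                                                                     
                                                                     
                                                                     
                                                                     


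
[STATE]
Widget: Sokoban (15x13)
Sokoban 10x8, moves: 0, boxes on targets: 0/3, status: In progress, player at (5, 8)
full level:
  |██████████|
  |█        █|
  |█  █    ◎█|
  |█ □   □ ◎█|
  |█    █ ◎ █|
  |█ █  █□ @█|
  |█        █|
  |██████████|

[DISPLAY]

██████████     
█        █     
█  █    ◎█     
█ □   □ ◎█     
█    █ ◎ █     
█ █  █□ @█     
█        █     
██████████     
Moves: 0  0/3  
               
               
               
               


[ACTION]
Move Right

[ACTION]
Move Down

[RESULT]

██████████     
█        █     
█  █    ◎█     
█ □   □ ◎█     
█    █ ◎ █     
█ █  █□  █     
█       @█     
██████████     
Moves: 1  0/3  
               
               
               
               


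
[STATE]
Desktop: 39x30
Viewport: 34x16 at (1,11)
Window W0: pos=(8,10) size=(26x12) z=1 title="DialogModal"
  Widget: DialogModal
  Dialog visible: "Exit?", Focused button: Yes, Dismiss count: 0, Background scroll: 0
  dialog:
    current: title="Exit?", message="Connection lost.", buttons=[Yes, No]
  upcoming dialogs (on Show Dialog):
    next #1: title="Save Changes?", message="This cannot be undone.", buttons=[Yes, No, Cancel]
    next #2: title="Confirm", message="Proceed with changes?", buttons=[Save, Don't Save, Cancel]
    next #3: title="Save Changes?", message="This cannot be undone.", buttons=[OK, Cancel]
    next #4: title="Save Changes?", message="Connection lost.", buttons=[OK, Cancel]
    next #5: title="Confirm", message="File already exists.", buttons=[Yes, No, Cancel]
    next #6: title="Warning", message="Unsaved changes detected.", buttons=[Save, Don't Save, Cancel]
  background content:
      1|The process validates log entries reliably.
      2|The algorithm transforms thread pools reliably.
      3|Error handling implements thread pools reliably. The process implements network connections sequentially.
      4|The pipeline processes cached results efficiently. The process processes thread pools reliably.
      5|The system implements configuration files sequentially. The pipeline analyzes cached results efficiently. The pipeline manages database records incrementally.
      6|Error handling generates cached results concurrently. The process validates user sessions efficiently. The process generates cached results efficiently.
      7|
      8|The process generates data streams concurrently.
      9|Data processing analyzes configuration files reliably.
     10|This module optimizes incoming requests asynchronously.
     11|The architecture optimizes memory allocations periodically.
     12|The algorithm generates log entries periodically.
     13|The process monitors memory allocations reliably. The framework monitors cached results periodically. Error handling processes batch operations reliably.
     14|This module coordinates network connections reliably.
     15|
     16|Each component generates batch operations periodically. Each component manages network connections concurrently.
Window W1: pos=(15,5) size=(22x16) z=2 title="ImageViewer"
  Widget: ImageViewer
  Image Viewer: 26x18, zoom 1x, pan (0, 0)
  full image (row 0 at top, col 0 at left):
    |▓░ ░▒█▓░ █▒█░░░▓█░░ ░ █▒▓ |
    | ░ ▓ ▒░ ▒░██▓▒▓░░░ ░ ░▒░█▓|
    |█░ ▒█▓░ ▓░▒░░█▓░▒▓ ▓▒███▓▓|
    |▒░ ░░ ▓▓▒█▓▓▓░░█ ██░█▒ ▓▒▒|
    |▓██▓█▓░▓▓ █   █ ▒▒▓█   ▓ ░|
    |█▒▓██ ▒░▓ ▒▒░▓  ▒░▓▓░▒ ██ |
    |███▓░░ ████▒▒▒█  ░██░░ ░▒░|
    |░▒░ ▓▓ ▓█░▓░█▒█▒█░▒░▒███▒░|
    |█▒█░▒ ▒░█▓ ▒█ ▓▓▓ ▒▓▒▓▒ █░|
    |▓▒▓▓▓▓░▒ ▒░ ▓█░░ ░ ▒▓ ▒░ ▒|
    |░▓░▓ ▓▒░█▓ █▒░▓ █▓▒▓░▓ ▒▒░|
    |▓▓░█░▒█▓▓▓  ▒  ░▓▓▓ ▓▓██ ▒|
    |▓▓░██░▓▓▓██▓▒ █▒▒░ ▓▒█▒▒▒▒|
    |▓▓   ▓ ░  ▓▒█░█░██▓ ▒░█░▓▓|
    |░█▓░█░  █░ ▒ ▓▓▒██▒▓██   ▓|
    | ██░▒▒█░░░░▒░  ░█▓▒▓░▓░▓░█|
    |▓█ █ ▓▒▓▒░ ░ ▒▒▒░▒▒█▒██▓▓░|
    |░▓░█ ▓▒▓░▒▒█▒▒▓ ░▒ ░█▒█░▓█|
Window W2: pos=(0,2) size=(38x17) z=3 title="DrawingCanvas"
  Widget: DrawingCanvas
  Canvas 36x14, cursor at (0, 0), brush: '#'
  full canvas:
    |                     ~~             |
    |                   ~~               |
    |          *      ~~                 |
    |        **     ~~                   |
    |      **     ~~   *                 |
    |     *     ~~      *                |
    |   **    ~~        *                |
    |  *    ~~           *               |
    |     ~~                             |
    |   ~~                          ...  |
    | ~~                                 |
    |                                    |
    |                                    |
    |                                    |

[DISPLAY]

   **    ~~        *              
  *    ~~           *             
     ~~                           
   ~~                          ...
 ~~                               
                                  
                                  
━━━━━━━━━━━━━━━━━━━━━━━━━━━━━━━━━━
       ┃      ┃▓▓░█░▒█▓▓▓  ▒  ░▓▓▓
       ┃The pr┗━━━━━━━━━━━━━━━━━━━
       ┗━━━━━━━━━━━━━━━━━━━━━━━━┛ 
                                  
                                  
                                  
                                  
                                  


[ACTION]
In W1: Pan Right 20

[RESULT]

   **    ~~        *              
  *    ~~           *             
     ~~                           
   ~~                          ...
 ~~                               
                                  
                                  
━━━━━━━━━━━━━━━━━━━━━━━━━━━━━━━━━━
       ┃      ┃▓▓██ ▒             
       ┃The pr┗━━━━━━━━━━━━━━━━━━━
       ┗━━━━━━━━━━━━━━━━━━━━━━━━┛ 
                                  
                                  
                                  
                                  
                                  


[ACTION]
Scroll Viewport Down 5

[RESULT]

   ~~                          ...
 ~~                               
                                  
                                  
━━━━━━━━━━━━━━━━━━━━━━━━━━━━━━━━━━
       ┃      ┃▓▓██ ▒             
       ┃The pr┗━━━━━━━━━━━━━━━━━━━
       ┗━━━━━━━━━━━━━━━━━━━━━━━━┛ 
                                  
                                  
                                  
                                  
                                  
                                  
                                  
                                  


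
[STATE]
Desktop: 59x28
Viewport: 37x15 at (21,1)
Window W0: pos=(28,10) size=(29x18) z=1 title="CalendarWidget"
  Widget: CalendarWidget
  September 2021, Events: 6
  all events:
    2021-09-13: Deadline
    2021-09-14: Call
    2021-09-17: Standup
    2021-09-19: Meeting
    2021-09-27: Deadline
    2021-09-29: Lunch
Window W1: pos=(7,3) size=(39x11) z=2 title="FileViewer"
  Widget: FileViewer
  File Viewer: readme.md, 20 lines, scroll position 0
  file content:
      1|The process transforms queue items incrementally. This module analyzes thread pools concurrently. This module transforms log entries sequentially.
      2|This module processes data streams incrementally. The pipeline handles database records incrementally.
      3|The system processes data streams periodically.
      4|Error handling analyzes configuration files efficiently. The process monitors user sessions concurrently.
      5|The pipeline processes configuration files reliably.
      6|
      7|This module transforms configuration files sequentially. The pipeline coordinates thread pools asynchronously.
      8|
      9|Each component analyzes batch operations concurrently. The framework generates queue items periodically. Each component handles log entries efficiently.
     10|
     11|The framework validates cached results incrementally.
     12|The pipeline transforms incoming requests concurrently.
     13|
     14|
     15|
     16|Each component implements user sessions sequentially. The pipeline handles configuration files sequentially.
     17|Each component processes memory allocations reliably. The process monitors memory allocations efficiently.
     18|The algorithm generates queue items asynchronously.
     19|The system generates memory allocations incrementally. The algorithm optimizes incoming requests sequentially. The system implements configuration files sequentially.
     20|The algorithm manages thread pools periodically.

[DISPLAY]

                                     
                                     
━━━━━━━━━━━━━━━━━━━━━━━━┓            
                        ┃            
────────────────────────┨            
ransforms queue items i▲┃            
rocesses data streams i█┃            
ocesses data streams pe░┃            
g analyzes configuratio░┃            
processes configuration░┃━━━━━━━━━━┓ 
                       ░┃          ┃ 
ransforms configuration▼┃──────────┨ 
━━━━━━━━━━━━━━━━━━━━━━━━┛2021      ┃ 
       ┃Mo Tu We Th Fr Sa Su       ┃ 
       ┃       1  2  3  4  5       ┃ 


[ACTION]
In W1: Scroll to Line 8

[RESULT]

                                     
                                     
━━━━━━━━━━━━━━━━━━━━━━━━┓            
                        ┃            
────────────────────────┨            
                       ▲┃            
t analyzes batch operat░┃            
                       ░┃            
 validates cached resul█┃            
transforms incoming req░┃━━━━━━━━━━┓ 
                       ░┃          ┃ 
                       ▼┃──────────┨ 
━━━━━━━━━━━━━━━━━━━━━━━━┛2021      ┃ 
       ┃Mo Tu We Th Fr Sa Su       ┃ 
       ┃       1  2  3  4  5       ┃ 


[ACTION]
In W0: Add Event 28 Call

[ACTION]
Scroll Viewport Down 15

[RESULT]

━━━━━━━━━━━━━━━━━━━━━━━━┛2021      ┃ 
       ┃Mo Tu We Th Fr Sa Su       ┃ 
       ┃       1  2  3  4  5       ┃ 
       ┃ 6  7  8  9 10 11 12       ┃ 
       ┃13* 14* 15 16 17* 18 19*   ┃ 
       ┃20 21 22 23 24 25 26       ┃ 
       ┃27* 28* 29* 30             ┃ 
       ┃                           ┃ 
       ┃                           ┃ 
       ┃                           ┃ 
       ┃                           ┃ 
       ┃                           ┃ 
       ┃                           ┃ 
       ┃                           ┃ 
       ┗━━━━━━━━━━━━━━━━━━━━━━━━━━━┛ 


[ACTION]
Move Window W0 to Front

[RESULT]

━━━━━━━┃       September 2021      ┃ 
       ┃Mo Tu We Th Fr Sa Su       ┃ 
       ┃       1  2  3  4  5       ┃ 
       ┃ 6  7  8  9 10 11 12       ┃ 
       ┃13* 14* 15 16 17* 18 19*   ┃ 
       ┃20 21 22 23 24 25 26       ┃ 
       ┃27* 28* 29* 30             ┃ 
       ┃                           ┃ 
       ┃                           ┃ 
       ┃                           ┃ 
       ┃                           ┃ 
       ┃                           ┃ 
       ┃                           ┃ 
       ┃                           ┃ 
       ┗━━━━━━━━━━━━━━━━━━━━━━━━━━━┛ 


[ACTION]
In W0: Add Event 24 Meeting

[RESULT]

━━━━━━━┃       September 2021      ┃ 
       ┃Mo Tu We Th Fr Sa Su       ┃ 
       ┃       1  2  3  4  5       ┃ 
       ┃ 6  7  8  9 10 11 12       ┃ 
       ┃13* 14* 15 16 17* 18 19*   ┃ 
       ┃20 21 22 23 24* 25 26      ┃ 
       ┃27* 28* 29* 30             ┃ 
       ┃                           ┃ 
       ┃                           ┃ 
       ┃                           ┃ 
       ┃                           ┃ 
       ┃                           ┃ 
       ┃                           ┃ 
       ┃                           ┃ 
       ┗━━━━━━━━━━━━━━━━━━━━━━━━━━━┛ 
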